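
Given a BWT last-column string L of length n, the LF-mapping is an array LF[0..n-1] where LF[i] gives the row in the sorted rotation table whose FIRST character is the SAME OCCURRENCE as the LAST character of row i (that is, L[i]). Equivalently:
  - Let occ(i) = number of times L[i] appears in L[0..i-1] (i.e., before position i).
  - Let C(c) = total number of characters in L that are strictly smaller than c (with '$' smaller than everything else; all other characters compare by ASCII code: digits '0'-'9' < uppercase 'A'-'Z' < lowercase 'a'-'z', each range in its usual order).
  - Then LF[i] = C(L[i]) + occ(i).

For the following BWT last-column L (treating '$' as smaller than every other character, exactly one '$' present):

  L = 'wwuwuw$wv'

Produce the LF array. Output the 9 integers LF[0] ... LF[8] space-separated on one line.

Answer: 4 5 1 6 2 7 0 8 3

Derivation:
Char counts: '$':1, 'u':2, 'v':1, 'w':5
C (first-col start): C('$')=0, C('u')=1, C('v')=3, C('w')=4
L[0]='w': occ=0, LF[0]=C('w')+0=4+0=4
L[1]='w': occ=1, LF[1]=C('w')+1=4+1=5
L[2]='u': occ=0, LF[2]=C('u')+0=1+0=1
L[3]='w': occ=2, LF[3]=C('w')+2=4+2=6
L[4]='u': occ=1, LF[4]=C('u')+1=1+1=2
L[5]='w': occ=3, LF[5]=C('w')+3=4+3=7
L[6]='$': occ=0, LF[6]=C('$')+0=0+0=0
L[7]='w': occ=4, LF[7]=C('w')+4=4+4=8
L[8]='v': occ=0, LF[8]=C('v')+0=3+0=3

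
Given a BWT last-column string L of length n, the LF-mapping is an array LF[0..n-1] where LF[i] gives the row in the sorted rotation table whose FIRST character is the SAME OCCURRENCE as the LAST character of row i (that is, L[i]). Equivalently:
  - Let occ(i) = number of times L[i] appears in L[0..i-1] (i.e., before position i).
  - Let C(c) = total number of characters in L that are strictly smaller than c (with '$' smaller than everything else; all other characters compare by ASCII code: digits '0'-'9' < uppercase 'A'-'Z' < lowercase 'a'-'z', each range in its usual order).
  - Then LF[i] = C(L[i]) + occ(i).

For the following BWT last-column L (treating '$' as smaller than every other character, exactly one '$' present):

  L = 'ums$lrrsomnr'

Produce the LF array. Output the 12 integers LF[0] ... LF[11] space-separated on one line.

Answer: 11 2 9 0 1 6 7 10 5 3 4 8

Derivation:
Char counts: '$':1, 'l':1, 'm':2, 'n':1, 'o':1, 'r':3, 's':2, 'u':1
C (first-col start): C('$')=0, C('l')=1, C('m')=2, C('n')=4, C('o')=5, C('r')=6, C('s')=9, C('u')=11
L[0]='u': occ=0, LF[0]=C('u')+0=11+0=11
L[1]='m': occ=0, LF[1]=C('m')+0=2+0=2
L[2]='s': occ=0, LF[2]=C('s')+0=9+0=9
L[3]='$': occ=0, LF[3]=C('$')+0=0+0=0
L[4]='l': occ=0, LF[4]=C('l')+0=1+0=1
L[5]='r': occ=0, LF[5]=C('r')+0=6+0=6
L[6]='r': occ=1, LF[6]=C('r')+1=6+1=7
L[7]='s': occ=1, LF[7]=C('s')+1=9+1=10
L[8]='o': occ=0, LF[8]=C('o')+0=5+0=5
L[9]='m': occ=1, LF[9]=C('m')+1=2+1=3
L[10]='n': occ=0, LF[10]=C('n')+0=4+0=4
L[11]='r': occ=2, LF[11]=C('r')+2=6+2=8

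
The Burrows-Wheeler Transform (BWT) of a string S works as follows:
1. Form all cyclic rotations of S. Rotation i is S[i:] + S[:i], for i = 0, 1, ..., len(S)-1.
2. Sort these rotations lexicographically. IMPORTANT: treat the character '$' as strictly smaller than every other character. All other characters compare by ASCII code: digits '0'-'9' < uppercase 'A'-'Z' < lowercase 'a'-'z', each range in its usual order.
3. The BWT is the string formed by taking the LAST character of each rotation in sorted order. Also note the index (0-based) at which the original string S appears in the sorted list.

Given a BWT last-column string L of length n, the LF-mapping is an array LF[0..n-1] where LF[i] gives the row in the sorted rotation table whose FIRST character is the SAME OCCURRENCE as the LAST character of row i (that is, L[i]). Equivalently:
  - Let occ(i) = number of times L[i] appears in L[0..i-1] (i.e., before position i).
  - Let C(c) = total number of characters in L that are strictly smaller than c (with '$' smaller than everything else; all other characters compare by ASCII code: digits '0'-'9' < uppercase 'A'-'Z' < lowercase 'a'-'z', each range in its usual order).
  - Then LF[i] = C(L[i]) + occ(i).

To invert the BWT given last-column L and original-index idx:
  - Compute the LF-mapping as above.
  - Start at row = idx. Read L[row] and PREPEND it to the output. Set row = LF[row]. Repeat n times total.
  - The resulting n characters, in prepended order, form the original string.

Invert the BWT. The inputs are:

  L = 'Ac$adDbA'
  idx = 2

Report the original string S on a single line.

LF mapping: 1 6 0 4 7 3 5 2
Walk LF starting at row 2, prepending L[row]:
  step 1: row=2, L[2]='$', prepend. Next row=LF[2]=0
  step 2: row=0, L[0]='A', prepend. Next row=LF[0]=1
  step 3: row=1, L[1]='c', prepend. Next row=LF[1]=6
  step 4: row=6, L[6]='b', prepend. Next row=LF[6]=5
  step 5: row=5, L[5]='D', prepend. Next row=LF[5]=3
  step 6: row=3, L[3]='a', prepend. Next row=LF[3]=4
  step 7: row=4, L[4]='d', prepend. Next row=LF[4]=7
  step 8: row=7, L[7]='A', prepend. Next row=LF[7]=2
Reversed output: AdaDbcA$

Answer: AdaDbcA$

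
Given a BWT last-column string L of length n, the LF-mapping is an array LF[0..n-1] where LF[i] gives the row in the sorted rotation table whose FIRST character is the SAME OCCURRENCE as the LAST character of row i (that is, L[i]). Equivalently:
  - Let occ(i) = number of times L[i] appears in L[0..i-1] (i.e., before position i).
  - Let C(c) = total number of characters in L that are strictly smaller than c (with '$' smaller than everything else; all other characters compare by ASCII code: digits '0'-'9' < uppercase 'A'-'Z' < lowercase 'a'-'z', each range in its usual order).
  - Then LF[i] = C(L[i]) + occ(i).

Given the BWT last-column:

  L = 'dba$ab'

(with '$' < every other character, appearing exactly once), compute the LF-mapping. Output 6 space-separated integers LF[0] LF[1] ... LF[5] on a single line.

Answer: 5 3 1 0 2 4

Derivation:
Char counts: '$':1, 'a':2, 'b':2, 'd':1
C (first-col start): C('$')=0, C('a')=1, C('b')=3, C('d')=5
L[0]='d': occ=0, LF[0]=C('d')+0=5+0=5
L[1]='b': occ=0, LF[1]=C('b')+0=3+0=3
L[2]='a': occ=0, LF[2]=C('a')+0=1+0=1
L[3]='$': occ=0, LF[3]=C('$')+0=0+0=0
L[4]='a': occ=1, LF[4]=C('a')+1=1+1=2
L[5]='b': occ=1, LF[5]=C('b')+1=3+1=4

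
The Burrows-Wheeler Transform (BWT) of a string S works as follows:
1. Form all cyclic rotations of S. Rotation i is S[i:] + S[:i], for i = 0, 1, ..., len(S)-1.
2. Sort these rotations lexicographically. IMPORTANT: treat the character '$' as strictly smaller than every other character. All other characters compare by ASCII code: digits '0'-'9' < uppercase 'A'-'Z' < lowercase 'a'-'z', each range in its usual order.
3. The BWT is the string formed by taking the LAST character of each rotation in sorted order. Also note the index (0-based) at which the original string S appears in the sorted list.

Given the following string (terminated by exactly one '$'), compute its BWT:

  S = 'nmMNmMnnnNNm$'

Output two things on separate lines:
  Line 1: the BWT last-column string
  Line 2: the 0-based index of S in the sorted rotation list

All 13 rotations (rotation i = S[i:]+S[:i]):
  rot[0] = nmMNmMnnnNNm$
  rot[1] = mMNmMnnnNNm$n
  rot[2] = MNmMnnnNNm$nm
  rot[3] = NmMnnnNNm$nmM
  rot[4] = mMnnnNNm$nmMN
  rot[5] = MnnnNNm$nmMNm
  rot[6] = nnnNNm$nmMNmM
  rot[7] = nnNNm$nmMNmMn
  rot[8] = nNNm$nmMNmMnn
  rot[9] = NNm$nmMNmMnnn
  rot[10] = Nm$nmMNmMnnnN
  rot[11] = m$nmMNmMnnnNN
  rot[12] = $nmMNmMnnnNNm
Sorted (with $ < everything):
  sorted[0] = $nmMNmMnnnNNm  (last char: 'm')
  sorted[1] = MNmMnnnNNm$nm  (last char: 'm')
  sorted[2] = MnnnNNm$nmMNm  (last char: 'm')
  sorted[3] = NNm$nmMNmMnnn  (last char: 'n')
  sorted[4] = Nm$nmMNmMnnnN  (last char: 'N')
  sorted[5] = NmMnnnNNm$nmM  (last char: 'M')
  sorted[6] = m$nmMNmMnnnNN  (last char: 'N')
  sorted[7] = mMNmMnnnNNm$n  (last char: 'n')
  sorted[8] = mMnnnNNm$nmMN  (last char: 'N')
  sorted[9] = nNNm$nmMNmMnn  (last char: 'n')
  sorted[10] = nmMNmMnnnNNm$  (last char: '$')
  sorted[11] = nnNNm$nmMNmMn  (last char: 'n')
  sorted[12] = nnnNNm$nmMNmM  (last char: 'M')
Last column: mmmnNMNnNn$nM
Original string S is at sorted index 10

Answer: mmmnNMNnNn$nM
10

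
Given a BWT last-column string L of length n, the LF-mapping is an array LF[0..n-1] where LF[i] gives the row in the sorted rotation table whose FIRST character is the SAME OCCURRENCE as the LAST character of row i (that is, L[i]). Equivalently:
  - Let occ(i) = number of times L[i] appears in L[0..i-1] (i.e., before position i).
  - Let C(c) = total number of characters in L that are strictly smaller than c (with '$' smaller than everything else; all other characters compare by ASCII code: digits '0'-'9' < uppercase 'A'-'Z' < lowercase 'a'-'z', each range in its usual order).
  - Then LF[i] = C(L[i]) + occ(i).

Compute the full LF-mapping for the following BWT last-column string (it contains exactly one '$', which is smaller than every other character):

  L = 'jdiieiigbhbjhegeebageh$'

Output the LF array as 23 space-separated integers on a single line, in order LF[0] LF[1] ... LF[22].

Answer: 21 5 17 18 6 19 20 11 2 14 3 22 15 7 12 8 9 4 1 13 10 16 0

Derivation:
Char counts: '$':1, 'a':1, 'b':3, 'd':1, 'e':5, 'g':3, 'h':3, 'i':4, 'j':2
C (first-col start): C('$')=0, C('a')=1, C('b')=2, C('d')=5, C('e')=6, C('g')=11, C('h')=14, C('i')=17, C('j')=21
L[0]='j': occ=0, LF[0]=C('j')+0=21+0=21
L[1]='d': occ=0, LF[1]=C('d')+0=5+0=5
L[2]='i': occ=0, LF[2]=C('i')+0=17+0=17
L[3]='i': occ=1, LF[3]=C('i')+1=17+1=18
L[4]='e': occ=0, LF[4]=C('e')+0=6+0=6
L[5]='i': occ=2, LF[5]=C('i')+2=17+2=19
L[6]='i': occ=3, LF[6]=C('i')+3=17+3=20
L[7]='g': occ=0, LF[7]=C('g')+0=11+0=11
L[8]='b': occ=0, LF[8]=C('b')+0=2+0=2
L[9]='h': occ=0, LF[9]=C('h')+0=14+0=14
L[10]='b': occ=1, LF[10]=C('b')+1=2+1=3
L[11]='j': occ=1, LF[11]=C('j')+1=21+1=22
L[12]='h': occ=1, LF[12]=C('h')+1=14+1=15
L[13]='e': occ=1, LF[13]=C('e')+1=6+1=7
L[14]='g': occ=1, LF[14]=C('g')+1=11+1=12
L[15]='e': occ=2, LF[15]=C('e')+2=6+2=8
L[16]='e': occ=3, LF[16]=C('e')+3=6+3=9
L[17]='b': occ=2, LF[17]=C('b')+2=2+2=4
L[18]='a': occ=0, LF[18]=C('a')+0=1+0=1
L[19]='g': occ=2, LF[19]=C('g')+2=11+2=13
L[20]='e': occ=4, LF[20]=C('e')+4=6+4=10
L[21]='h': occ=2, LF[21]=C('h')+2=14+2=16
L[22]='$': occ=0, LF[22]=C('$')+0=0+0=0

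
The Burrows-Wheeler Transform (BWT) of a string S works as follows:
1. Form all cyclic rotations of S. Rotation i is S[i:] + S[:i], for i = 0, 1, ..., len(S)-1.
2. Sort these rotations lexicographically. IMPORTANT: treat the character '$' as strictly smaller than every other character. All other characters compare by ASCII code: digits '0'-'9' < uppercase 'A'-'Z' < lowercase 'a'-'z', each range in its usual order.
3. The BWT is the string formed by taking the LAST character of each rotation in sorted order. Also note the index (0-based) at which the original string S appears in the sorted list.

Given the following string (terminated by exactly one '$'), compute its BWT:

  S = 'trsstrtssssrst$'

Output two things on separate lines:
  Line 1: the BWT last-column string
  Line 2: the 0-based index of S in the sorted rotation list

All 15 rotations (rotation i = S[i:]+S[:i]):
  rot[0] = trsstrtssssrst$
  rot[1] = rsstrtssssrst$t
  rot[2] = sstrtssssrst$tr
  rot[3] = strtssssrst$trs
  rot[4] = trtssssrst$trss
  rot[5] = rtssssrst$trsst
  rot[6] = tssssrst$trsstr
  rot[7] = ssssrst$trsstrt
  rot[8] = sssrst$trsstrts
  rot[9] = ssrst$trsstrtss
  rot[10] = srst$trsstrtsss
  rot[11] = rst$trsstrtssss
  rot[12] = st$trsstrtssssr
  rot[13] = t$trsstrtssssrs
  rot[14] = $trsstrtssssrst
Sorted (with $ < everything):
  sorted[0] = $trsstrtssssrst  (last char: 't')
  sorted[1] = rsstrtssssrst$t  (last char: 't')
  sorted[2] = rst$trsstrtssss  (last char: 's')
  sorted[3] = rtssssrst$trsst  (last char: 't')
  sorted[4] = srst$trsstrtsss  (last char: 's')
  sorted[5] = ssrst$trsstrtss  (last char: 's')
  sorted[6] = sssrst$trsstrts  (last char: 's')
  sorted[7] = ssssrst$trsstrt  (last char: 't')
  sorted[8] = sstrtssssrst$tr  (last char: 'r')
  sorted[9] = st$trsstrtssssr  (last char: 'r')
  sorted[10] = strtssssrst$trs  (last char: 's')
  sorted[11] = t$trsstrtssssrs  (last char: 's')
  sorted[12] = trsstrtssssrst$  (last char: '$')
  sorted[13] = trtssssrst$trss  (last char: 's')
  sorted[14] = tssssrst$trsstr  (last char: 'r')
Last column: ttstssstrrss$sr
Original string S is at sorted index 12

Answer: ttstssstrrss$sr
12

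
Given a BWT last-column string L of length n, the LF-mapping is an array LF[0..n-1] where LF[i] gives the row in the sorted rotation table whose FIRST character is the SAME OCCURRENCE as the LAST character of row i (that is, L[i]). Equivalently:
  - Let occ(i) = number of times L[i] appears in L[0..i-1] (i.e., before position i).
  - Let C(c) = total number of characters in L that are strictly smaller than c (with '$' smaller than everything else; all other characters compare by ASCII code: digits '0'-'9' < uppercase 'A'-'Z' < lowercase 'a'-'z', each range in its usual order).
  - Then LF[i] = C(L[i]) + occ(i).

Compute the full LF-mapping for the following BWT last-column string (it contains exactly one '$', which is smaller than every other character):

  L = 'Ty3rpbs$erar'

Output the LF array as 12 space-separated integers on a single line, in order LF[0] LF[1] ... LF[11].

Answer: 2 11 1 7 6 4 10 0 5 8 3 9

Derivation:
Char counts: '$':1, '3':1, 'T':1, 'a':1, 'b':1, 'e':1, 'p':1, 'r':3, 's':1, 'y':1
C (first-col start): C('$')=0, C('3')=1, C('T')=2, C('a')=3, C('b')=4, C('e')=5, C('p')=6, C('r')=7, C('s')=10, C('y')=11
L[0]='T': occ=0, LF[0]=C('T')+0=2+0=2
L[1]='y': occ=0, LF[1]=C('y')+0=11+0=11
L[2]='3': occ=0, LF[2]=C('3')+0=1+0=1
L[3]='r': occ=0, LF[3]=C('r')+0=7+0=7
L[4]='p': occ=0, LF[4]=C('p')+0=6+0=6
L[5]='b': occ=0, LF[5]=C('b')+0=4+0=4
L[6]='s': occ=0, LF[6]=C('s')+0=10+0=10
L[7]='$': occ=0, LF[7]=C('$')+0=0+0=0
L[8]='e': occ=0, LF[8]=C('e')+0=5+0=5
L[9]='r': occ=1, LF[9]=C('r')+1=7+1=8
L[10]='a': occ=0, LF[10]=C('a')+0=3+0=3
L[11]='r': occ=2, LF[11]=C('r')+2=7+2=9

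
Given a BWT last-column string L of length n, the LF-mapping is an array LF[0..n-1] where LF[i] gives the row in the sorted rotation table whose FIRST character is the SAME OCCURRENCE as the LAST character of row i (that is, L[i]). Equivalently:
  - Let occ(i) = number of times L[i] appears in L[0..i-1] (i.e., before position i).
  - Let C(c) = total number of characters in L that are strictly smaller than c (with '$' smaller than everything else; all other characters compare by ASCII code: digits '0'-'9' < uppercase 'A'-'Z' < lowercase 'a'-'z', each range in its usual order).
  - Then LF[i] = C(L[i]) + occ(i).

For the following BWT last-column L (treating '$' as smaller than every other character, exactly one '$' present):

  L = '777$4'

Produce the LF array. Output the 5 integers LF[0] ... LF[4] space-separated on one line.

Char counts: '$':1, '4':1, '7':3
C (first-col start): C('$')=0, C('4')=1, C('7')=2
L[0]='7': occ=0, LF[0]=C('7')+0=2+0=2
L[1]='7': occ=1, LF[1]=C('7')+1=2+1=3
L[2]='7': occ=2, LF[2]=C('7')+2=2+2=4
L[3]='$': occ=0, LF[3]=C('$')+0=0+0=0
L[4]='4': occ=0, LF[4]=C('4')+0=1+0=1

Answer: 2 3 4 0 1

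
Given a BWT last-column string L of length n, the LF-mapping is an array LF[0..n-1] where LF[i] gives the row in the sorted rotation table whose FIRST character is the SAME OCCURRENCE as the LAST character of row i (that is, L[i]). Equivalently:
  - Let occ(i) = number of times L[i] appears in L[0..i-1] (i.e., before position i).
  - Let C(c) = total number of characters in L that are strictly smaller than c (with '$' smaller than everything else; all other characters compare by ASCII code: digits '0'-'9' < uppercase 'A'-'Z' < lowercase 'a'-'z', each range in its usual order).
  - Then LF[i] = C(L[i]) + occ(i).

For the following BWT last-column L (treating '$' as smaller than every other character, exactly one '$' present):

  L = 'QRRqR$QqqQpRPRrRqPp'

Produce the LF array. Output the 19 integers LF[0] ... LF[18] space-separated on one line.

Char counts: '$':1, 'P':2, 'Q':3, 'R':6, 'p':2, 'q':4, 'r':1
C (first-col start): C('$')=0, C('P')=1, C('Q')=3, C('R')=6, C('p')=12, C('q')=14, C('r')=18
L[0]='Q': occ=0, LF[0]=C('Q')+0=3+0=3
L[1]='R': occ=0, LF[1]=C('R')+0=6+0=6
L[2]='R': occ=1, LF[2]=C('R')+1=6+1=7
L[3]='q': occ=0, LF[3]=C('q')+0=14+0=14
L[4]='R': occ=2, LF[4]=C('R')+2=6+2=8
L[5]='$': occ=0, LF[5]=C('$')+0=0+0=0
L[6]='Q': occ=1, LF[6]=C('Q')+1=3+1=4
L[7]='q': occ=1, LF[7]=C('q')+1=14+1=15
L[8]='q': occ=2, LF[8]=C('q')+2=14+2=16
L[9]='Q': occ=2, LF[9]=C('Q')+2=3+2=5
L[10]='p': occ=0, LF[10]=C('p')+0=12+0=12
L[11]='R': occ=3, LF[11]=C('R')+3=6+3=9
L[12]='P': occ=0, LF[12]=C('P')+0=1+0=1
L[13]='R': occ=4, LF[13]=C('R')+4=6+4=10
L[14]='r': occ=0, LF[14]=C('r')+0=18+0=18
L[15]='R': occ=5, LF[15]=C('R')+5=6+5=11
L[16]='q': occ=3, LF[16]=C('q')+3=14+3=17
L[17]='P': occ=1, LF[17]=C('P')+1=1+1=2
L[18]='p': occ=1, LF[18]=C('p')+1=12+1=13

Answer: 3 6 7 14 8 0 4 15 16 5 12 9 1 10 18 11 17 2 13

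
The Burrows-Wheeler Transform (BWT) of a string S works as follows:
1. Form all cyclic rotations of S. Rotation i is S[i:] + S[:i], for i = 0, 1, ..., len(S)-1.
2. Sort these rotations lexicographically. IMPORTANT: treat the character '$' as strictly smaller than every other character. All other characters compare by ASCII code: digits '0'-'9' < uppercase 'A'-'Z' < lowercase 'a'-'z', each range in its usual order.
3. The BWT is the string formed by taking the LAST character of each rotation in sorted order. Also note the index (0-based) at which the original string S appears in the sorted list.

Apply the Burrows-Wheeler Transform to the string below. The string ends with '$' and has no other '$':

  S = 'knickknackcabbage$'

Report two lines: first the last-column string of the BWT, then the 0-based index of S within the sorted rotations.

All 18 rotations (rotation i = S[i:]+S[:i]):
  rot[0] = knickknackcabbage$
  rot[1] = nickknackcabbage$k
  rot[2] = ickknackcabbage$kn
  rot[3] = ckknackcabbage$kni
  rot[4] = kknackcabbage$knic
  rot[5] = knackcabbage$knick
  rot[6] = nackcabbage$knickk
  rot[7] = ackcabbage$knickkn
  rot[8] = ckcabbage$knickkna
  rot[9] = kcabbage$knickknac
  rot[10] = cabbage$knickknack
  rot[11] = abbage$knickknackc
  rot[12] = bbage$knickknackca
  rot[13] = bage$knickknackcab
  rot[14] = age$knickknackcabb
  rot[15] = ge$knickknackcabba
  rot[16] = e$knickknackcabbag
  rot[17] = $knickknackcabbage
Sorted (with $ < everything):
  sorted[0] = $knickknackcabbage  (last char: 'e')
  sorted[1] = abbage$knickknackc  (last char: 'c')
  sorted[2] = ackcabbage$knickkn  (last char: 'n')
  sorted[3] = age$knickknackcabb  (last char: 'b')
  sorted[4] = bage$knickknackcab  (last char: 'b')
  sorted[5] = bbage$knickknackca  (last char: 'a')
  sorted[6] = cabbage$knickknack  (last char: 'k')
  sorted[7] = ckcabbage$knickkna  (last char: 'a')
  sorted[8] = ckknackcabbage$kni  (last char: 'i')
  sorted[9] = e$knickknackcabbag  (last char: 'g')
  sorted[10] = ge$knickknackcabba  (last char: 'a')
  sorted[11] = ickknackcabbage$kn  (last char: 'n')
  sorted[12] = kcabbage$knickknac  (last char: 'c')
  sorted[13] = kknackcabbage$knic  (last char: 'c')
  sorted[14] = knackcabbage$knick  (last char: 'k')
  sorted[15] = knickknackcabbage$  (last char: '$')
  sorted[16] = nackcabbage$knickk  (last char: 'k')
  sorted[17] = nickknackcabbage$k  (last char: 'k')
Last column: ecnbbakaigancck$kk
Original string S is at sorted index 15

Answer: ecnbbakaigancck$kk
15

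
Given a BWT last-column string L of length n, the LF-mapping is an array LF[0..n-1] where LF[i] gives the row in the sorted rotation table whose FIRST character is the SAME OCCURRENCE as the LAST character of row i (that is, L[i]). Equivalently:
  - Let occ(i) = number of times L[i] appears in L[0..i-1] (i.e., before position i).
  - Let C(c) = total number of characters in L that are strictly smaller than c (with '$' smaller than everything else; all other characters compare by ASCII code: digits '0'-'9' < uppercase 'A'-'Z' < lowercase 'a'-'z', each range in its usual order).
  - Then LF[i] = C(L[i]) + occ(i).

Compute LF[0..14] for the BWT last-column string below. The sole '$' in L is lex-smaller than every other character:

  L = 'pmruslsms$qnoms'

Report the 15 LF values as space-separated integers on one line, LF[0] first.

Char counts: '$':1, 'l':1, 'm':3, 'n':1, 'o':1, 'p':1, 'q':1, 'r':1, 's':4, 'u':1
C (first-col start): C('$')=0, C('l')=1, C('m')=2, C('n')=5, C('o')=6, C('p')=7, C('q')=8, C('r')=9, C('s')=10, C('u')=14
L[0]='p': occ=0, LF[0]=C('p')+0=7+0=7
L[1]='m': occ=0, LF[1]=C('m')+0=2+0=2
L[2]='r': occ=0, LF[2]=C('r')+0=9+0=9
L[3]='u': occ=0, LF[3]=C('u')+0=14+0=14
L[4]='s': occ=0, LF[4]=C('s')+0=10+0=10
L[5]='l': occ=0, LF[5]=C('l')+0=1+0=1
L[6]='s': occ=1, LF[6]=C('s')+1=10+1=11
L[7]='m': occ=1, LF[7]=C('m')+1=2+1=3
L[8]='s': occ=2, LF[8]=C('s')+2=10+2=12
L[9]='$': occ=0, LF[9]=C('$')+0=0+0=0
L[10]='q': occ=0, LF[10]=C('q')+0=8+0=8
L[11]='n': occ=0, LF[11]=C('n')+0=5+0=5
L[12]='o': occ=0, LF[12]=C('o')+0=6+0=6
L[13]='m': occ=2, LF[13]=C('m')+2=2+2=4
L[14]='s': occ=3, LF[14]=C('s')+3=10+3=13

Answer: 7 2 9 14 10 1 11 3 12 0 8 5 6 4 13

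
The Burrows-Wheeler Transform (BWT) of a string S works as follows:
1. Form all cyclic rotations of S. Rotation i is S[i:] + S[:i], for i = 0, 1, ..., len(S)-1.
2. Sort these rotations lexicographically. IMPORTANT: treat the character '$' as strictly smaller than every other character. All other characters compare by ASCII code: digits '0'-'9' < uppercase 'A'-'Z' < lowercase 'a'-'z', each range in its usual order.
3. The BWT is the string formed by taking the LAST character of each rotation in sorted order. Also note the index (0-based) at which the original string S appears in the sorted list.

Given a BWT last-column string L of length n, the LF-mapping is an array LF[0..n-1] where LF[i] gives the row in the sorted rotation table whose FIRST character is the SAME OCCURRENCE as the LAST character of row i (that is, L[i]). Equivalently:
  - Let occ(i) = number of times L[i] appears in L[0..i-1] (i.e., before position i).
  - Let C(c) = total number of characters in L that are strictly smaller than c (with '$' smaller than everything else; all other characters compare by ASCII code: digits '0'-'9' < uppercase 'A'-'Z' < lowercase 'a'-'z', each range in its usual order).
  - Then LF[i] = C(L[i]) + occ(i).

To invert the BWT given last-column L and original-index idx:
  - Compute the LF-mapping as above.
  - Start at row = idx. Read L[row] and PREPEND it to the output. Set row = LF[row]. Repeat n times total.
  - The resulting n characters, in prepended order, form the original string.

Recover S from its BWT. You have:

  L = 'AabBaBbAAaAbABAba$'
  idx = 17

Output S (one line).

Answer: bbAbABABAaBabaAaA$

Derivation:
LF mapping: 1 10 14 7 11 8 15 2 3 12 4 16 5 9 6 17 13 0
Walk LF starting at row 17, prepending L[row]:
  step 1: row=17, L[17]='$', prepend. Next row=LF[17]=0
  step 2: row=0, L[0]='A', prepend. Next row=LF[0]=1
  step 3: row=1, L[1]='a', prepend. Next row=LF[1]=10
  step 4: row=10, L[10]='A', prepend. Next row=LF[10]=4
  step 5: row=4, L[4]='a', prepend. Next row=LF[4]=11
  step 6: row=11, L[11]='b', prepend. Next row=LF[11]=16
  step 7: row=16, L[16]='a', prepend. Next row=LF[16]=13
  step 8: row=13, L[13]='B', prepend. Next row=LF[13]=9
  step 9: row=9, L[9]='a', prepend. Next row=LF[9]=12
  step 10: row=12, L[12]='A', prepend. Next row=LF[12]=5
  step 11: row=5, L[5]='B', prepend. Next row=LF[5]=8
  step 12: row=8, L[8]='A', prepend. Next row=LF[8]=3
  step 13: row=3, L[3]='B', prepend. Next row=LF[3]=7
  step 14: row=7, L[7]='A', prepend. Next row=LF[7]=2
  step 15: row=2, L[2]='b', prepend. Next row=LF[2]=14
  step 16: row=14, L[14]='A', prepend. Next row=LF[14]=6
  step 17: row=6, L[6]='b', prepend. Next row=LF[6]=15
  step 18: row=15, L[15]='b', prepend. Next row=LF[15]=17
Reversed output: bbAbABABAaBabaAaA$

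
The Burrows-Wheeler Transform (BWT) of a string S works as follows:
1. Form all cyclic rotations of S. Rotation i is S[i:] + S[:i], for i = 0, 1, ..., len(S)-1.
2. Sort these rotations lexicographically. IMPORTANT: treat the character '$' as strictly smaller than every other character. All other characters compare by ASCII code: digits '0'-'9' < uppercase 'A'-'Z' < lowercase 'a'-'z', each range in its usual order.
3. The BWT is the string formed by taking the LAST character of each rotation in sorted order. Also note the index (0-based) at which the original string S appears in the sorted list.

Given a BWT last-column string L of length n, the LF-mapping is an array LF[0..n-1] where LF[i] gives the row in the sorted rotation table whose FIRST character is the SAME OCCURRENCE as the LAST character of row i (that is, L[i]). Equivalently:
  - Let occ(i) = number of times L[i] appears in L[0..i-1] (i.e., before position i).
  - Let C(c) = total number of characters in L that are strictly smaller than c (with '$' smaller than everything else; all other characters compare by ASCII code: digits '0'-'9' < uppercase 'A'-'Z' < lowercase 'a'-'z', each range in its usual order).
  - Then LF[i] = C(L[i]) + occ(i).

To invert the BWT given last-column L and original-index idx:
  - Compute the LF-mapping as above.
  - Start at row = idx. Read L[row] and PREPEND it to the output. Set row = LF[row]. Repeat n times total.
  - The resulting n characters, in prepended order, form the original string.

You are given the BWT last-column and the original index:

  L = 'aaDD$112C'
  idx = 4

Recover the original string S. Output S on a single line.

Answer: Ca1D1D2a$

Derivation:
LF mapping: 7 8 5 6 0 1 2 3 4
Walk LF starting at row 4, prepending L[row]:
  step 1: row=4, L[4]='$', prepend. Next row=LF[4]=0
  step 2: row=0, L[0]='a', prepend. Next row=LF[0]=7
  step 3: row=7, L[7]='2', prepend. Next row=LF[7]=3
  step 4: row=3, L[3]='D', prepend. Next row=LF[3]=6
  step 5: row=6, L[6]='1', prepend. Next row=LF[6]=2
  step 6: row=2, L[2]='D', prepend. Next row=LF[2]=5
  step 7: row=5, L[5]='1', prepend. Next row=LF[5]=1
  step 8: row=1, L[1]='a', prepend. Next row=LF[1]=8
  step 9: row=8, L[8]='C', prepend. Next row=LF[8]=4
Reversed output: Ca1D1D2a$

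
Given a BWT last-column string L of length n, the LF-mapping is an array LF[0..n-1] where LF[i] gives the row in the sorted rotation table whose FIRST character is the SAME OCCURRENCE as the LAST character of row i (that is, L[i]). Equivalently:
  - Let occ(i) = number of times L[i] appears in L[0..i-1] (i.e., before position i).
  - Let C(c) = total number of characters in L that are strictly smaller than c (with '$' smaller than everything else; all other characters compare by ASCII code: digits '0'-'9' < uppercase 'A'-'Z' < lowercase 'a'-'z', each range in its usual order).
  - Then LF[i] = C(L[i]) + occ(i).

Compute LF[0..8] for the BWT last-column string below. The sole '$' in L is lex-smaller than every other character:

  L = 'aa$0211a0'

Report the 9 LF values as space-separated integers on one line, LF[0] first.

Char counts: '$':1, '0':2, '1':2, '2':1, 'a':3
C (first-col start): C('$')=0, C('0')=1, C('1')=3, C('2')=5, C('a')=6
L[0]='a': occ=0, LF[0]=C('a')+0=6+0=6
L[1]='a': occ=1, LF[1]=C('a')+1=6+1=7
L[2]='$': occ=0, LF[2]=C('$')+0=0+0=0
L[3]='0': occ=0, LF[3]=C('0')+0=1+0=1
L[4]='2': occ=0, LF[4]=C('2')+0=5+0=5
L[5]='1': occ=0, LF[5]=C('1')+0=3+0=3
L[6]='1': occ=1, LF[6]=C('1')+1=3+1=4
L[7]='a': occ=2, LF[7]=C('a')+2=6+2=8
L[8]='0': occ=1, LF[8]=C('0')+1=1+1=2

Answer: 6 7 0 1 5 3 4 8 2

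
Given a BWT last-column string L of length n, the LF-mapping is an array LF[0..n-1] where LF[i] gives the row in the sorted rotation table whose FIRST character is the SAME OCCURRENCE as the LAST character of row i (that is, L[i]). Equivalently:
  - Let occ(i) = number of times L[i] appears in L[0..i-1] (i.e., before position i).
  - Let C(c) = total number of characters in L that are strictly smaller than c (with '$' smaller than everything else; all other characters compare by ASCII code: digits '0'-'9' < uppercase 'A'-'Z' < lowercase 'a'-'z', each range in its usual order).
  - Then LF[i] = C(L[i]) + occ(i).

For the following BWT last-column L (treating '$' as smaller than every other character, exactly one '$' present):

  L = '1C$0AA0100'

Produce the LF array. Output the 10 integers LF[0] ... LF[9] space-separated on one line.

Answer: 5 9 0 1 7 8 2 6 3 4

Derivation:
Char counts: '$':1, '0':4, '1':2, 'A':2, 'C':1
C (first-col start): C('$')=0, C('0')=1, C('1')=5, C('A')=7, C('C')=9
L[0]='1': occ=0, LF[0]=C('1')+0=5+0=5
L[1]='C': occ=0, LF[1]=C('C')+0=9+0=9
L[2]='$': occ=0, LF[2]=C('$')+0=0+0=0
L[3]='0': occ=0, LF[3]=C('0')+0=1+0=1
L[4]='A': occ=0, LF[4]=C('A')+0=7+0=7
L[5]='A': occ=1, LF[5]=C('A')+1=7+1=8
L[6]='0': occ=1, LF[6]=C('0')+1=1+1=2
L[7]='1': occ=1, LF[7]=C('1')+1=5+1=6
L[8]='0': occ=2, LF[8]=C('0')+2=1+2=3
L[9]='0': occ=3, LF[9]=C('0')+3=1+3=4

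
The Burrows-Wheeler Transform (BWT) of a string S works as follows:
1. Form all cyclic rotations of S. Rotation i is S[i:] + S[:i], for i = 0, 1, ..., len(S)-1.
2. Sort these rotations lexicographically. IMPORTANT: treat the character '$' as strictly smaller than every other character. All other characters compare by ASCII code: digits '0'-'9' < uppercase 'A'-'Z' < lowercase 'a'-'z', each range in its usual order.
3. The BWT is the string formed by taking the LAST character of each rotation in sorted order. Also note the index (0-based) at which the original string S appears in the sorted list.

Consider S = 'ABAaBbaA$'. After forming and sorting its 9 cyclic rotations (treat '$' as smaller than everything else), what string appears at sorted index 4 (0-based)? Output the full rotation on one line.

Answer: BAaBbaA$A

Derivation:
All 9 rotations (rotation i = S[i:]+S[:i]):
  rot[0] = ABAaBbaA$
  rot[1] = BAaBbaA$A
  rot[2] = AaBbaA$AB
  rot[3] = aBbaA$ABA
  rot[4] = BbaA$ABAa
  rot[5] = baA$ABAaB
  rot[6] = aA$ABAaBb
  rot[7] = A$ABAaBba
  rot[8] = $ABAaBbaA
Sorted (with $ < everything):
  sorted[0] = $ABAaBbaA
  sorted[1] = A$ABAaBba
  sorted[2] = ABAaBbaA$
  sorted[3] = AaBbaA$AB
  sorted[4] = BAaBbaA$A
  sorted[5] = BbaA$ABAa
  sorted[6] = aA$ABAaBb
  sorted[7] = aBbaA$ABA
  sorted[8] = baA$ABAaB
sorted[4] = BAaBbaA$A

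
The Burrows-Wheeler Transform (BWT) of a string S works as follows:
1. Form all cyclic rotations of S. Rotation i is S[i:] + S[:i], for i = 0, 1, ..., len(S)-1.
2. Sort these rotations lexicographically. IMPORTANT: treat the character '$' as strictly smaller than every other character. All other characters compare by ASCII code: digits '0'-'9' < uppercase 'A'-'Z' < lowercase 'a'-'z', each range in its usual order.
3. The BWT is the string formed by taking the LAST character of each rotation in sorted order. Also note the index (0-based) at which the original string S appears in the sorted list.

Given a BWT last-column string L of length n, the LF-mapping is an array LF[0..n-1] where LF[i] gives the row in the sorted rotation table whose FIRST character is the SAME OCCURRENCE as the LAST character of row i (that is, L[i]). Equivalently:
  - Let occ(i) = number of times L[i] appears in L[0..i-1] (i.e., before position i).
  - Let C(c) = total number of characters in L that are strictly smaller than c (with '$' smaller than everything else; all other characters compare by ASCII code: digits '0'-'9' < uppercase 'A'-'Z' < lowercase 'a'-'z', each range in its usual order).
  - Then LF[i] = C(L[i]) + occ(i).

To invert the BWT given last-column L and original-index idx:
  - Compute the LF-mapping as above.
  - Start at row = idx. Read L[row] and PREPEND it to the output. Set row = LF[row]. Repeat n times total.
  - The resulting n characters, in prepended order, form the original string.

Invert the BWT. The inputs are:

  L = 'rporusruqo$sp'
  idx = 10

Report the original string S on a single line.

LF mapping: 6 3 1 7 11 9 8 12 5 2 0 10 4
Walk LF starting at row 10, prepending L[row]:
  step 1: row=10, L[10]='$', prepend. Next row=LF[10]=0
  step 2: row=0, L[0]='r', prepend. Next row=LF[0]=6
  step 3: row=6, L[6]='r', prepend. Next row=LF[6]=8
  step 4: row=8, L[8]='q', prepend. Next row=LF[8]=5
  step 5: row=5, L[5]='s', prepend. Next row=LF[5]=9
  step 6: row=9, L[9]='o', prepend. Next row=LF[9]=2
  step 7: row=2, L[2]='o', prepend. Next row=LF[2]=1
  step 8: row=1, L[1]='p', prepend. Next row=LF[1]=3
  step 9: row=3, L[3]='r', prepend. Next row=LF[3]=7
  step 10: row=7, L[7]='u', prepend. Next row=LF[7]=12
  step 11: row=12, L[12]='p', prepend. Next row=LF[12]=4
  step 12: row=4, L[4]='u', prepend. Next row=LF[4]=11
  step 13: row=11, L[11]='s', prepend. Next row=LF[11]=10
Reversed output: supurpoosqrr$

Answer: supurpoosqrr$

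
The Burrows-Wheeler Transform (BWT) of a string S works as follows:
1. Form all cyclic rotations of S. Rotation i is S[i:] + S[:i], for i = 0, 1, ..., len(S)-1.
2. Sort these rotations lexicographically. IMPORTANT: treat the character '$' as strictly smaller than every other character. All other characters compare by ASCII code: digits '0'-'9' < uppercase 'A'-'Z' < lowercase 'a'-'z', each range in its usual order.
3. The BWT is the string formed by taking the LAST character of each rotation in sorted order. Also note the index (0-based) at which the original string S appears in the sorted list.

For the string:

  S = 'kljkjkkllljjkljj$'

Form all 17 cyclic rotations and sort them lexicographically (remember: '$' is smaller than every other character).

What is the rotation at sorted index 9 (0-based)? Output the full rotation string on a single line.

All 17 rotations (rotation i = S[i:]+S[:i]):
  rot[0] = kljkjkkllljjkljj$
  rot[1] = ljkjkkllljjkljj$k
  rot[2] = jkjkkllljjkljj$kl
  rot[3] = kjkkllljjkljj$klj
  rot[4] = jkkllljjkljj$kljk
  rot[5] = kkllljjkljj$kljkj
  rot[6] = kllljjkljj$kljkjk
  rot[7] = llljjkljj$kljkjkk
  rot[8] = lljjkljj$kljkjkkl
  rot[9] = ljjkljj$kljkjkkll
  rot[10] = jjkljj$kljkjkklll
  rot[11] = jkljj$kljkjkklllj
  rot[12] = kljj$kljkjkkllljj
  rot[13] = ljj$kljkjkkllljjk
  rot[14] = jj$kljkjkkllljjkl
  rot[15] = j$kljkjkkllljjklj
  rot[16] = $kljkjkkllljjkljj
Sorted (with $ < everything):
  sorted[0] = $kljkjkkllljjkljj
  sorted[1] = j$kljkjkkllljjklj
  sorted[2] = jj$kljkjkkllljjkl
  sorted[3] = jjkljj$kljkjkklll
  sorted[4] = jkjkkllljjkljj$kl
  sorted[5] = jkkllljjkljj$kljk
  sorted[6] = jkljj$kljkjkklllj
  sorted[7] = kjkkllljjkljj$klj
  sorted[8] = kkllljjkljj$kljkj
  sorted[9] = kljj$kljkjkkllljj
  sorted[10] = kljkjkkllljjkljj$
  sorted[11] = kllljjkljj$kljkjk
  sorted[12] = ljj$kljkjkkllljjk
  sorted[13] = ljjkljj$kljkjkkll
  sorted[14] = ljkjkkllljjkljj$k
  sorted[15] = lljjkljj$kljkjkkl
  sorted[16] = llljjkljj$kljkjkk
sorted[9] = kljj$kljkjkkllljj

Answer: kljj$kljkjkkllljj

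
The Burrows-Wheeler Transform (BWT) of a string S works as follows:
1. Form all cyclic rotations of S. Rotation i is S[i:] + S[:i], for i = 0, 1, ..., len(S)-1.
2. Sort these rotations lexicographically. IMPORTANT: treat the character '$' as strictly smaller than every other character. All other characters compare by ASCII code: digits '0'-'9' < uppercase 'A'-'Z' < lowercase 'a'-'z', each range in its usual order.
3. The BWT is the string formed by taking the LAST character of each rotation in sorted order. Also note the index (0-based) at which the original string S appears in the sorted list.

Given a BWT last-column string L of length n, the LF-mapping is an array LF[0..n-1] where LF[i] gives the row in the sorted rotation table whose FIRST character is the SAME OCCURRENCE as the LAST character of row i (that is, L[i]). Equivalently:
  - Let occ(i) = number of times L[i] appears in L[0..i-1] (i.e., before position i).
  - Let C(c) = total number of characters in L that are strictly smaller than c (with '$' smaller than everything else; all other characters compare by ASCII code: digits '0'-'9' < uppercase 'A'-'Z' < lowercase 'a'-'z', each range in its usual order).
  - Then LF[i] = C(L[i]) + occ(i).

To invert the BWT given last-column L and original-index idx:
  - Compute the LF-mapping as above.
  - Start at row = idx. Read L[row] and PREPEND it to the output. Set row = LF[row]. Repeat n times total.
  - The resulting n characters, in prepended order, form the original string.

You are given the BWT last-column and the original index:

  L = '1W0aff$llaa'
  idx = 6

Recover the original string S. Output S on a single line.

Answer: alfalfaW01$

Derivation:
LF mapping: 2 3 1 4 7 8 0 9 10 5 6
Walk LF starting at row 6, prepending L[row]:
  step 1: row=6, L[6]='$', prepend. Next row=LF[6]=0
  step 2: row=0, L[0]='1', prepend. Next row=LF[0]=2
  step 3: row=2, L[2]='0', prepend. Next row=LF[2]=1
  step 4: row=1, L[1]='W', prepend. Next row=LF[1]=3
  step 5: row=3, L[3]='a', prepend. Next row=LF[3]=4
  step 6: row=4, L[4]='f', prepend. Next row=LF[4]=7
  step 7: row=7, L[7]='l', prepend. Next row=LF[7]=9
  step 8: row=9, L[9]='a', prepend. Next row=LF[9]=5
  step 9: row=5, L[5]='f', prepend. Next row=LF[5]=8
  step 10: row=8, L[8]='l', prepend. Next row=LF[8]=10
  step 11: row=10, L[10]='a', prepend. Next row=LF[10]=6
Reversed output: alfalfaW01$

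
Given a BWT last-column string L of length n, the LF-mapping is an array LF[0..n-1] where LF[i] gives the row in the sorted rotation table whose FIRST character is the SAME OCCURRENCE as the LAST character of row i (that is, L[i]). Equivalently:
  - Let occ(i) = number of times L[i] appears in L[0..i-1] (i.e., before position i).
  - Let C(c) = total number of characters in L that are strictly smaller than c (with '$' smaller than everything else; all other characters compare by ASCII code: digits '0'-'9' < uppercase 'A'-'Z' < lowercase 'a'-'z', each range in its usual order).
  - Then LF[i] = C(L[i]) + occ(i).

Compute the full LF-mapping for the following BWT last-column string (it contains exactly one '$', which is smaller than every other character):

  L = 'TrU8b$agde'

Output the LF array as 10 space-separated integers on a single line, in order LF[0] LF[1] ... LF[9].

Char counts: '$':1, '8':1, 'T':1, 'U':1, 'a':1, 'b':1, 'd':1, 'e':1, 'g':1, 'r':1
C (first-col start): C('$')=0, C('8')=1, C('T')=2, C('U')=3, C('a')=4, C('b')=5, C('d')=6, C('e')=7, C('g')=8, C('r')=9
L[0]='T': occ=0, LF[0]=C('T')+0=2+0=2
L[1]='r': occ=0, LF[1]=C('r')+0=9+0=9
L[2]='U': occ=0, LF[2]=C('U')+0=3+0=3
L[3]='8': occ=0, LF[3]=C('8')+0=1+0=1
L[4]='b': occ=0, LF[4]=C('b')+0=5+0=5
L[5]='$': occ=0, LF[5]=C('$')+0=0+0=0
L[6]='a': occ=0, LF[6]=C('a')+0=4+0=4
L[7]='g': occ=0, LF[7]=C('g')+0=8+0=8
L[8]='d': occ=0, LF[8]=C('d')+0=6+0=6
L[9]='e': occ=0, LF[9]=C('e')+0=7+0=7

Answer: 2 9 3 1 5 0 4 8 6 7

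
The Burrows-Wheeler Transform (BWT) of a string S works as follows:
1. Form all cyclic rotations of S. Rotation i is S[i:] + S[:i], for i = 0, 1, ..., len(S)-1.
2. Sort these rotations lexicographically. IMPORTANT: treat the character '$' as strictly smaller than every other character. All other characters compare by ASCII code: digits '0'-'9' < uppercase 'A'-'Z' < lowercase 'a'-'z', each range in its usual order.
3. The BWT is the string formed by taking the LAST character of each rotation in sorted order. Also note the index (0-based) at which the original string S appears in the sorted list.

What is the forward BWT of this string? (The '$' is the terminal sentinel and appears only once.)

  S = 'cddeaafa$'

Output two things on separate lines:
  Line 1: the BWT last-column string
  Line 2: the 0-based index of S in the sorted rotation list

Answer: afea$cdda
4

Derivation:
All 9 rotations (rotation i = S[i:]+S[:i]):
  rot[0] = cddeaafa$
  rot[1] = ddeaafa$c
  rot[2] = deaafa$cd
  rot[3] = eaafa$cdd
  rot[4] = aafa$cdde
  rot[5] = afa$cddea
  rot[6] = fa$cddeaa
  rot[7] = a$cddeaaf
  rot[8] = $cddeaafa
Sorted (with $ < everything):
  sorted[0] = $cddeaafa  (last char: 'a')
  sorted[1] = a$cddeaaf  (last char: 'f')
  sorted[2] = aafa$cdde  (last char: 'e')
  sorted[3] = afa$cddea  (last char: 'a')
  sorted[4] = cddeaafa$  (last char: '$')
  sorted[5] = ddeaafa$c  (last char: 'c')
  sorted[6] = deaafa$cd  (last char: 'd')
  sorted[7] = eaafa$cdd  (last char: 'd')
  sorted[8] = fa$cddeaa  (last char: 'a')
Last column: afea$cdda
Original string S is at sorted index 4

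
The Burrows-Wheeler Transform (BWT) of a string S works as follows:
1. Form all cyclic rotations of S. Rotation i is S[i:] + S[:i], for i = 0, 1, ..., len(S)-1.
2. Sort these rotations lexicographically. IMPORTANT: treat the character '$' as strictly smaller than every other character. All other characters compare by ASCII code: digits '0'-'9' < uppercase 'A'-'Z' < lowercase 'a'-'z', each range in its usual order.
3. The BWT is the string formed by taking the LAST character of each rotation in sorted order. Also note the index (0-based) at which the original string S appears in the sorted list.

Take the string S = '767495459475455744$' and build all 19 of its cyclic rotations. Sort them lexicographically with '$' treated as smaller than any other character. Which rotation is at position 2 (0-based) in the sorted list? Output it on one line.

All 19 rotations (rotation i = S[i:]+S[:i]):
  rot[0] = 767495459475455744$
  rot[1] = 67495459475455744$7
  rot[2] = 7495459475455744$76
  rot[3] = 495459475455744$767
  rot[4] = 95459475455744$7674
  rot[5] = 5459475455744$76749
  rot[6] = 459475455744$767495
  rot[7] = 59475455744$7674954
  rot[8] = 9475455744$76749545
  rot[9] = 475455744$767495459
  rot[10] = 75455744$7674954594
  rot[11] = 5455744$76749545947
  rot[12] = 455744$767495459475
  rot[13] = 55744$7674954594754
  rot[14] = 5744$76749545947545
  rot[15] = 744$767495459475455
  rot[16] = 44$7674954594754557
  rot[17] = 4$76749545947545574
  rot[18] = $767495459475455744
Sorted (with $ < everything):
  sorted[0] = $767495459475455744
  sorted[1] = 4$76749545947545574
  sorted[2] = 44$7674954594754557
  sorted[3] = 455744$767495459475
  sorted[4] = 459475455744$767495
  sorted[5] = 475455744$767495459
  sorted[6] = 495459475455744$767
  sorted[7] = 5455744$76749545947
  sorted[8] = 5459475455744$76749
  sorted[9] = 55744$7674954594754
  sorted[10] = 5744$76749545947545
  sorted[11] = 59475455744$7674954
  sorted[12] = 67495459475455744$7
  sorted[13] = 744$767495459475455
  sorted[14] = 7495459475455744$76
  sorted[15] = 75455744$7674954594
  sorted[16] = 767495459475455744$
  sorted[17] = 9475455744$76749545
  sorted[18] = 95459475455744$7674
sorted[2] = 44$7674954594754557

Answer: 44$7674954594754557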